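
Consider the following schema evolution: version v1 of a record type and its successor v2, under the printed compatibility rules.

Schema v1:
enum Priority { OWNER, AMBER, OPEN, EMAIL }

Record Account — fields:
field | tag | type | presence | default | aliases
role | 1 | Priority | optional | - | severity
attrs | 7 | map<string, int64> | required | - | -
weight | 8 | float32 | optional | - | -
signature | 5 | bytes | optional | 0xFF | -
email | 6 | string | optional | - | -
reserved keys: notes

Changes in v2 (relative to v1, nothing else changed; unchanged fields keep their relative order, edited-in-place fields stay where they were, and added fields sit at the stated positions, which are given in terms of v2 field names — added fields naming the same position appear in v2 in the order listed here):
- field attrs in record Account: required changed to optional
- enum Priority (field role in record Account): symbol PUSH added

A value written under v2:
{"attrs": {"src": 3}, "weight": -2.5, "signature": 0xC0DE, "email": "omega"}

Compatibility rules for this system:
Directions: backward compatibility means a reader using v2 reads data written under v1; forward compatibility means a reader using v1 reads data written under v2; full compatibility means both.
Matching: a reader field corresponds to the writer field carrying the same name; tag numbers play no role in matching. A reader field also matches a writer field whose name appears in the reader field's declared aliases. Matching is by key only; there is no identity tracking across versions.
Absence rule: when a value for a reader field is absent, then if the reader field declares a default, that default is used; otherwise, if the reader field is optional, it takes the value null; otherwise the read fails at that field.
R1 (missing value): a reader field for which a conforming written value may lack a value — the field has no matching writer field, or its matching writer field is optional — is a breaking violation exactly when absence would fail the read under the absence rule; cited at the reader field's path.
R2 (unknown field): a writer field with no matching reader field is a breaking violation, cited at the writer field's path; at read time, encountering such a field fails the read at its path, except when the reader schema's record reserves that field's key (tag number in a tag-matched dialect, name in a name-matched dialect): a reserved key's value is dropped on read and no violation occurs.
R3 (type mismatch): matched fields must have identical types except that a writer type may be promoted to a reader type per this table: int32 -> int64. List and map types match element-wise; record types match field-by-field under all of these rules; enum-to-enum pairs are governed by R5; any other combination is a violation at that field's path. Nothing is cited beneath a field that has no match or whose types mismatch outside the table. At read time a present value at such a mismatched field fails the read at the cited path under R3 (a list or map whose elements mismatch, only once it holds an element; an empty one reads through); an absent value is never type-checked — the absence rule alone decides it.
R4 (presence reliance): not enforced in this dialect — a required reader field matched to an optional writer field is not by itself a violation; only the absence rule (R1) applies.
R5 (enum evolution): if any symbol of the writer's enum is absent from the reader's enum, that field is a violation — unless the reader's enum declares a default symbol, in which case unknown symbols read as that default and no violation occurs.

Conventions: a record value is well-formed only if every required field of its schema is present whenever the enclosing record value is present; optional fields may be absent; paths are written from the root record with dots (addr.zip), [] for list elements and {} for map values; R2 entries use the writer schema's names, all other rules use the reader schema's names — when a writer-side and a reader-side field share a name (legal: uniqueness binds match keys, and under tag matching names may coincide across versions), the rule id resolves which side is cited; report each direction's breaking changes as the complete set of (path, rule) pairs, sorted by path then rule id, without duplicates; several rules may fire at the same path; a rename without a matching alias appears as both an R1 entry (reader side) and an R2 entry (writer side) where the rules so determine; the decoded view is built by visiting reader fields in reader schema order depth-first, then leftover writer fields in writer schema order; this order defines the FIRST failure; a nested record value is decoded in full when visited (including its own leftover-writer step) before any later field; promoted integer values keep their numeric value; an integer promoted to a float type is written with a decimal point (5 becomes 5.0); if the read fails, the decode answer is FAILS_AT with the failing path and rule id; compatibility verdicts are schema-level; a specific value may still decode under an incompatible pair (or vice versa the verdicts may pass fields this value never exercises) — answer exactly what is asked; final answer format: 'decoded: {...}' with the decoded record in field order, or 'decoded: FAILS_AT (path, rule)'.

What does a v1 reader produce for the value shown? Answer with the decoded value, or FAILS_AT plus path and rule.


in Account below, arrows point writer -> reader
decode walk for Account under reader schema v1:
  role := null (absent, optional -> null)
  attrs := {"src": 3}
  weight := -2.5
  signature := 0xC0DE
  email := "omega"
  => decoded: {"role": null, "attrs": {"src": 3}, "weight": -2.5, "signature": 0xC0DE, "email": "omega"}
ruling out the remaining Account differences:
  field attrs in record Account: required changed to optional -> a verdict-level change on Account — the shown value reads the same
  enum Priority (field role in record Account): symbol PUSH added -> a verdict-level change on Account — the shown value reads the same

decoded: {"role": null, "attrs": {"src": 3}, "weight": -2.5, "signature": 0xC0DE, "email": "omega"}


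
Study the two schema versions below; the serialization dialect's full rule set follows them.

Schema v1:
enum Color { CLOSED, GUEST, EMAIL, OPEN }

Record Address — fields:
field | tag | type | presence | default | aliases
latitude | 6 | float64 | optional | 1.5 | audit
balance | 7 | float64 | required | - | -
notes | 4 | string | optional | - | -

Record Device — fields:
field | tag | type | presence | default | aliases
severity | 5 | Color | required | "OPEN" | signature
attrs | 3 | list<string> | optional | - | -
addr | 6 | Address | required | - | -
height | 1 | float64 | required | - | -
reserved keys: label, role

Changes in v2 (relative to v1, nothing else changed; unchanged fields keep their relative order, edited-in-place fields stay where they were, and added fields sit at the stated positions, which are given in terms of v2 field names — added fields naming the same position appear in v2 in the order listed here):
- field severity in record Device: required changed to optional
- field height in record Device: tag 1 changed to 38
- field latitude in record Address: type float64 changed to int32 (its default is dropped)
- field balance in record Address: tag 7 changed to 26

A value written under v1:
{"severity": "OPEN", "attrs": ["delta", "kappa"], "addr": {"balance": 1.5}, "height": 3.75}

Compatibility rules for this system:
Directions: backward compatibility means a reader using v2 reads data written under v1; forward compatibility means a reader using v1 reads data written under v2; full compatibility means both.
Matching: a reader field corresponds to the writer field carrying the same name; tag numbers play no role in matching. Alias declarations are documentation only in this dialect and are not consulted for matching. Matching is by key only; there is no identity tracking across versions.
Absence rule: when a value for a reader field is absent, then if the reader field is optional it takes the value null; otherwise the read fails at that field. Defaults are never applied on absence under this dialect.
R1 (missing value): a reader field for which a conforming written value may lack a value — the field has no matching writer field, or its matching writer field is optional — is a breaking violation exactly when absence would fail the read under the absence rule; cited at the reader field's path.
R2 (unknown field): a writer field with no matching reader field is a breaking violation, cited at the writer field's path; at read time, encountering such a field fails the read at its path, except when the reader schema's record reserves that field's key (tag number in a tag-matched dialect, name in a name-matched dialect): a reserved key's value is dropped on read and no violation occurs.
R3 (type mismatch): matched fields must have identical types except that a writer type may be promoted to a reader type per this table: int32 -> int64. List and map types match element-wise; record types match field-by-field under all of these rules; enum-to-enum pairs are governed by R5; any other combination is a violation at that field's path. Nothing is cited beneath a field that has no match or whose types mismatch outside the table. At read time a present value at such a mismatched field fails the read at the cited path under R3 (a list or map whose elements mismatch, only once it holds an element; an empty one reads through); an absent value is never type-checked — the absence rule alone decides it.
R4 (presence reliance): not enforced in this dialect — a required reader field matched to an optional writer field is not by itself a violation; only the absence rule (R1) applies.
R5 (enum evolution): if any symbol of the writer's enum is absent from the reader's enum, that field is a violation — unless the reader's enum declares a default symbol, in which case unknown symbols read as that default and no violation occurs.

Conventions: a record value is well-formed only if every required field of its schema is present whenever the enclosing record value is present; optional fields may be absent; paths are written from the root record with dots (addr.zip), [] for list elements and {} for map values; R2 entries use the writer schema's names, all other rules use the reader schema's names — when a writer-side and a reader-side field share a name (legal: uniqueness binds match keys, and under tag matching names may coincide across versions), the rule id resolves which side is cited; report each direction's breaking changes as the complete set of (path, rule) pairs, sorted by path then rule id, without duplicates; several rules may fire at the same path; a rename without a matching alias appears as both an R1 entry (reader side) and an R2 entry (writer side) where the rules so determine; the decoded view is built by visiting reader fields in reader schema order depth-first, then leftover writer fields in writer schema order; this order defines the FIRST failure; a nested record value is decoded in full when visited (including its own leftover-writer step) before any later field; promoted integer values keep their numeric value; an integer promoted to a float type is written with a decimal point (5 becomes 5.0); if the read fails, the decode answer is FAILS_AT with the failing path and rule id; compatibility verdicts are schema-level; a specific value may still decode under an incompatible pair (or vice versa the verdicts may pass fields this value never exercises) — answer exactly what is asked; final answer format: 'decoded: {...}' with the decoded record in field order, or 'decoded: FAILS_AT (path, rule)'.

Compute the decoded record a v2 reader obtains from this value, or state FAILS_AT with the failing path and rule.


each type pair in Device: writer, then reader
decoding the Device value with the v2 reader:
  severity := "OPEN"
  attrs := ["delta", "kappa"]
  addr.latitude := null (not supplied -> null)
  addr.balance := 1.5
  addr.notes := null (not supplied -> null)
  height := 3.75
  => decoded: {"severity": "OPEN", "attrs": ["delta", "kappa"], "addr": {"latitude": null, "balance": 1.5, "notes": null}, "height": 3.75}
remaining Device differences; none change what is asked:
  field severity in record Device: required changed to optional -> shifts the Device verdicts, not this decode
  field height in record Device: tag 1 changed to 38 -> no rule fires on it and the decoded Device view is identical with or without it
  field latitude in record Address: type float64 changed to int32 (its default is dropped) -> shifts the Device verdicts, not this decode
  field balance in record Address: tag 7 changed to 26 -> no rule fires on it and the decoded Device view is identical with or without it

decoded: {"severity": "OPEN", "attrs": ["delta", "kappa"], "addr": {"latitude": null, "balance": 1.5, "notes": null}, "height": 3.75}


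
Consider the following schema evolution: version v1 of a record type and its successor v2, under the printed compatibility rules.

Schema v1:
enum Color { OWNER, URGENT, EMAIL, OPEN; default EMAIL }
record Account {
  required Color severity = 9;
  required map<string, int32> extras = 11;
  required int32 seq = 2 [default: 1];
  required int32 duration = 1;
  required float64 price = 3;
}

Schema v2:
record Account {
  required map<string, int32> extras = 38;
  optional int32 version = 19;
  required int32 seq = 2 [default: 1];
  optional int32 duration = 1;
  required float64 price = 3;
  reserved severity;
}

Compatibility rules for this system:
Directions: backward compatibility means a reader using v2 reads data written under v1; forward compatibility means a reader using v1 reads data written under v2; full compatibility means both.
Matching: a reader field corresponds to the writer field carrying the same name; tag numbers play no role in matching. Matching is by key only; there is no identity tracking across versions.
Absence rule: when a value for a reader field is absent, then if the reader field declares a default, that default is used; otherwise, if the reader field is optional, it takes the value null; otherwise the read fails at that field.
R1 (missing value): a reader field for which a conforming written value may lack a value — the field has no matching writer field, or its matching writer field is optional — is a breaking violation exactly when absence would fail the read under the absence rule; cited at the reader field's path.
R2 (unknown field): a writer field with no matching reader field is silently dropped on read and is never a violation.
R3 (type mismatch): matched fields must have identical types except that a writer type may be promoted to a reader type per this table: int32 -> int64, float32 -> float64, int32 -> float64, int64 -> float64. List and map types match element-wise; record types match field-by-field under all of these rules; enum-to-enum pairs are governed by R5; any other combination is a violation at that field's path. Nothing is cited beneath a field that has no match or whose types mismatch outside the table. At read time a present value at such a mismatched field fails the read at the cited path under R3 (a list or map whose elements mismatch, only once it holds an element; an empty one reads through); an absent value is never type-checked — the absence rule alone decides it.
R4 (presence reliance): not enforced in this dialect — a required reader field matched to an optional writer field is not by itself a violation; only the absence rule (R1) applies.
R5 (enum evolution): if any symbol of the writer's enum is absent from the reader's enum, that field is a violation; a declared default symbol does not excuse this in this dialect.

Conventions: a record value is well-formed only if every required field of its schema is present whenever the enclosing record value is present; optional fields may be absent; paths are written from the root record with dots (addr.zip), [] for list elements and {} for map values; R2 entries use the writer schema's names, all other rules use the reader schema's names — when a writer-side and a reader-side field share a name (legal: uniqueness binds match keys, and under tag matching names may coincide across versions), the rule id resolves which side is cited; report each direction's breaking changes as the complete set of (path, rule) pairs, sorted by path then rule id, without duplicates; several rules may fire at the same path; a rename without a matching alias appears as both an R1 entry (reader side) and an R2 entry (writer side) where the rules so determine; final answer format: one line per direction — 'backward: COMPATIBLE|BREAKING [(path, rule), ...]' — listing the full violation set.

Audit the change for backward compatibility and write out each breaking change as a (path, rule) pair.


backward: COMPATIBLE []

each type pair in Account: writer, then reader
backward analysis of Account with v2 as reader and v1 as writer:
  extras: map<string, int32> -> map<string, int32>, writer required; from extras
  version: no writer match
  seq: int32 -> int32, writer required; from seq
  duration: int32 -> int32, writer required; from duration
  price: float64 -> float64, writer required; from price
  leftover writer field: severity
  => backward: COMPATIBLE
ruling out the remaining Account differences:
  field extras in record Account: tag 11 changed to 38 -> fires no rule on Account, leaving the asked answer as it is
  field duration in record Account: required changed to optional -> its effect on Account is confined to the forward direction, not asked
  removed field severity from record Account (its key "severity" joins the reserved list) -> its effect on Account is confined to the forward direction, not asked
  added field version to record Account: optional int32, tag 19 (in v2 it sits immediately before seq) -> fires no rule on Account, leaving the asked answer as it is


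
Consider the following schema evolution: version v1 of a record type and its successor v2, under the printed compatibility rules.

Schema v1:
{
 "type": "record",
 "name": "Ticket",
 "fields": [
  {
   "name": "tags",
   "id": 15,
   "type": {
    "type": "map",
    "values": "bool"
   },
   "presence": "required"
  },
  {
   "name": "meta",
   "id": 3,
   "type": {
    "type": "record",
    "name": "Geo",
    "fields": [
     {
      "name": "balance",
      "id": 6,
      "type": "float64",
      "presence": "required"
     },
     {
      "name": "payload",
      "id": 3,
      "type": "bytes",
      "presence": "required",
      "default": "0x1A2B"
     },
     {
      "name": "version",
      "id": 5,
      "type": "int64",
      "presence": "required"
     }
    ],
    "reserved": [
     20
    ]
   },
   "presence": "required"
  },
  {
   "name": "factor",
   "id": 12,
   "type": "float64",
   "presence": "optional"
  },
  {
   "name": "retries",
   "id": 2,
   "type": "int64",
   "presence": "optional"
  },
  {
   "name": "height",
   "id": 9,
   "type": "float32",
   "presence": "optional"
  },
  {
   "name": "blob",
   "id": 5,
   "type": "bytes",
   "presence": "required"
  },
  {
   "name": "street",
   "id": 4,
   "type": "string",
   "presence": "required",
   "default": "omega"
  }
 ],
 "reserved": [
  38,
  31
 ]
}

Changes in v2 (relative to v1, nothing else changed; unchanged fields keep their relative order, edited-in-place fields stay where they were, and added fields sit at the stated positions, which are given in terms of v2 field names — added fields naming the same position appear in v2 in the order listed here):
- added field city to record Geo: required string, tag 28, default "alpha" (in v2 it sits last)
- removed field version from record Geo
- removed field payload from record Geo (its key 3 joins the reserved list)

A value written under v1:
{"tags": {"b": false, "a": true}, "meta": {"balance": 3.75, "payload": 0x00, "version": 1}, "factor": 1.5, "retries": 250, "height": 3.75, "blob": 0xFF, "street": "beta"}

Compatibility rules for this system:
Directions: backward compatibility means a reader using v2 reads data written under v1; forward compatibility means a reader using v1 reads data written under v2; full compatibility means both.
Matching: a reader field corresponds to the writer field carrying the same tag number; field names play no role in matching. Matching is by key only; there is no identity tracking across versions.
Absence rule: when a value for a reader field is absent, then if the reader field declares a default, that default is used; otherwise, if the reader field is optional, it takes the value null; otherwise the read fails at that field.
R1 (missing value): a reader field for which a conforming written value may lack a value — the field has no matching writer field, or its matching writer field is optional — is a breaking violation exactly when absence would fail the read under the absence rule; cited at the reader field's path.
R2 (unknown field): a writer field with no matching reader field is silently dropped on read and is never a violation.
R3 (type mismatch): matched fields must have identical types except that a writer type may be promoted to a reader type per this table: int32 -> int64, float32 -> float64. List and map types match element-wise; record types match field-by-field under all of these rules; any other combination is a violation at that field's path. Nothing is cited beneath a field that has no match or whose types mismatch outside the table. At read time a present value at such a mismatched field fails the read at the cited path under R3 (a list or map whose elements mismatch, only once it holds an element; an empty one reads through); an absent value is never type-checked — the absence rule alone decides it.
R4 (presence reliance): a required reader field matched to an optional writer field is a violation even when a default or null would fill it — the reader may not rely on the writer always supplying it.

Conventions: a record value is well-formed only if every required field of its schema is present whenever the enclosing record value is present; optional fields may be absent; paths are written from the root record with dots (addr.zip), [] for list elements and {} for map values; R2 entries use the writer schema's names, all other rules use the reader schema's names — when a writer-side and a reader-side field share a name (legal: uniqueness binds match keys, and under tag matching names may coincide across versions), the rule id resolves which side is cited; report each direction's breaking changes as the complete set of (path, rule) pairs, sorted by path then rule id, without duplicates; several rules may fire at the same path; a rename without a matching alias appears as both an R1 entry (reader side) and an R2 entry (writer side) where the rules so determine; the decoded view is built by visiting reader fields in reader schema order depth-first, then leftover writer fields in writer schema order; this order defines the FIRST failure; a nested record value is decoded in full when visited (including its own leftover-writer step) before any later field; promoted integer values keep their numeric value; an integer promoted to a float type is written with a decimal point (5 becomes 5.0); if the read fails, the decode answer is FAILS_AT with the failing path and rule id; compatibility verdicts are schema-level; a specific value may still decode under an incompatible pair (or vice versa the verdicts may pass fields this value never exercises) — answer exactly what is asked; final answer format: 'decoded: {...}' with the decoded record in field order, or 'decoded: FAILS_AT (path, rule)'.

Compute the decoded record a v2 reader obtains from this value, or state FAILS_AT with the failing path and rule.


decoded: {"tags": {"b": false, "a": true}, "meta": {"balance": 3.75, "city": "alpha"}, "factor": 1.5, "retries": 250, "height": 3.75, "blob": 0xFF, "street": "beta"}

arrows below run writer -> reader for Ticket
decode (reader v2):
  tags := {"b": false, "a": true}
  meta.balance := 3.75
  meta.city := "alpha" (no value, default fills)
  writer meta.payload: unmatched, discarded
  writer meta.version: unmatched, discarded
  factor := 1.5
  retries := 250
  height := 3.75
  blob := 0xFF
  street := "beta"
  => decoded: {"tags": {"b": false, "a": true}, "meta": {"balance": 3.75, "city": "alpha"}, "factor": 1.5, "retries": 250, "height": 3.75, "blob": 0xFF, "street": "beta"}


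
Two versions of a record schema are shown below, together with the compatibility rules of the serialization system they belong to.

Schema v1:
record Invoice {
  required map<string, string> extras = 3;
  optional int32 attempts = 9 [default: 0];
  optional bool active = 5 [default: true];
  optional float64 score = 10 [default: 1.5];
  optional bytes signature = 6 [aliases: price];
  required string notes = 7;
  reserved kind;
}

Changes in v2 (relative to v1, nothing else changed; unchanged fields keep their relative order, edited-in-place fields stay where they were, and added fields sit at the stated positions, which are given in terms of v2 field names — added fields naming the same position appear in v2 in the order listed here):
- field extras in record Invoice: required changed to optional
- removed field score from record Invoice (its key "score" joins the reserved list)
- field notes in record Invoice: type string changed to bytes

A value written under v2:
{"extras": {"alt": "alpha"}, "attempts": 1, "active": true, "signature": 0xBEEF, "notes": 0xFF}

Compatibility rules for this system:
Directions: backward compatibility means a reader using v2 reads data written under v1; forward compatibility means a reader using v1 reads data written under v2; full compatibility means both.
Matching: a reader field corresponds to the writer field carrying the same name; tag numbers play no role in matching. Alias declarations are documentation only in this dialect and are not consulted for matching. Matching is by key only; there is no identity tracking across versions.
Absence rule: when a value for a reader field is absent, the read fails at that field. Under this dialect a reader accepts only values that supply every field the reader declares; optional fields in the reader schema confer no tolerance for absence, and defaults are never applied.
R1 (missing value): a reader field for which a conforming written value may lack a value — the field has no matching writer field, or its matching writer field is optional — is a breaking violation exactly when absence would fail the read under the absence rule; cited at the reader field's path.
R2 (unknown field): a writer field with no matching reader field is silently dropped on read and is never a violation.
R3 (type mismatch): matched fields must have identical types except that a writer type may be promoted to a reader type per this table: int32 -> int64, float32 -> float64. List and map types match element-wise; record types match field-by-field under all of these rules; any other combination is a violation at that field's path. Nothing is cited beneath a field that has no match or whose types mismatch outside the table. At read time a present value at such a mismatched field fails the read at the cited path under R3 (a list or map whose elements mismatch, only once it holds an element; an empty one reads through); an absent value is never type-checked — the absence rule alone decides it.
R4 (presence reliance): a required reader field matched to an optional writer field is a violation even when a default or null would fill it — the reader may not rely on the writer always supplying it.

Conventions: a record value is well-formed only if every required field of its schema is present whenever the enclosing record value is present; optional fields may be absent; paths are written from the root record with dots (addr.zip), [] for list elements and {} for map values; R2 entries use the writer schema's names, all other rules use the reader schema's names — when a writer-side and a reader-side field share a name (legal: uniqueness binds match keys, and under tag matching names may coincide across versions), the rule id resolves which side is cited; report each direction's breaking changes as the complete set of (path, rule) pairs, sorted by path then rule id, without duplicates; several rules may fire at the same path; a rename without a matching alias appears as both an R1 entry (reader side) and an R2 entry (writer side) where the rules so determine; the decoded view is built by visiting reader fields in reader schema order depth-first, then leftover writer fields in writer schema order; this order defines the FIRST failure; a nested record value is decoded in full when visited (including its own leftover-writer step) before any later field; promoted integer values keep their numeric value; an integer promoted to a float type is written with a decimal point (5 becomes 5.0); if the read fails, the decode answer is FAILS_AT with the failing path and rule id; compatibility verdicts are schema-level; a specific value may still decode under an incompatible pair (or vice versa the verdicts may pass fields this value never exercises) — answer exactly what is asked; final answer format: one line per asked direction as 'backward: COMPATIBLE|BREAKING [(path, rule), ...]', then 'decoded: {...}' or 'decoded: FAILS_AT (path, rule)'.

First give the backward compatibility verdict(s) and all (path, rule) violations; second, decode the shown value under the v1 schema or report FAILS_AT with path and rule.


in Invoice below, arrows point writer -> reader
backward pass over Invoice, reader schema v2, writer schema v1:
  writer required, map<string, string> -> map<string, string>: reader extras maps from writer extras
  writer optional, int32 -> int32: reader attempts maps from writer attempts
  writer optional, bool -> bool: reader active maps from writer active
  writer optional, bytes -> bytes: reader signature maps from writer signature
  writer required, string -> bytes: reader notes maps from writer notes
  score (writer side), unknown to reader
  R1 fires at active
  R1 fires at attempts
  R3 fires at notes
  R1 fires at signature
  => backward: BREAKING (4)
migrating the Invoice value to v1:
  extras := {"alt": "alpha"}
  attempts := 1
  active := true
  read fails at score under R1 (no fill)
  => FAILS_AT (score, R1)
ruling out the remaining Invoice differences:
  field extras in record Invoice: required changed to optional -> matters only for Invoice's forward compatibility — outside the asked direction

backward: BREAKING [(active, R1), (attempts, R1), (notes, R3), (signature, R1)]; decoded: FAILS_AT (score, R1)


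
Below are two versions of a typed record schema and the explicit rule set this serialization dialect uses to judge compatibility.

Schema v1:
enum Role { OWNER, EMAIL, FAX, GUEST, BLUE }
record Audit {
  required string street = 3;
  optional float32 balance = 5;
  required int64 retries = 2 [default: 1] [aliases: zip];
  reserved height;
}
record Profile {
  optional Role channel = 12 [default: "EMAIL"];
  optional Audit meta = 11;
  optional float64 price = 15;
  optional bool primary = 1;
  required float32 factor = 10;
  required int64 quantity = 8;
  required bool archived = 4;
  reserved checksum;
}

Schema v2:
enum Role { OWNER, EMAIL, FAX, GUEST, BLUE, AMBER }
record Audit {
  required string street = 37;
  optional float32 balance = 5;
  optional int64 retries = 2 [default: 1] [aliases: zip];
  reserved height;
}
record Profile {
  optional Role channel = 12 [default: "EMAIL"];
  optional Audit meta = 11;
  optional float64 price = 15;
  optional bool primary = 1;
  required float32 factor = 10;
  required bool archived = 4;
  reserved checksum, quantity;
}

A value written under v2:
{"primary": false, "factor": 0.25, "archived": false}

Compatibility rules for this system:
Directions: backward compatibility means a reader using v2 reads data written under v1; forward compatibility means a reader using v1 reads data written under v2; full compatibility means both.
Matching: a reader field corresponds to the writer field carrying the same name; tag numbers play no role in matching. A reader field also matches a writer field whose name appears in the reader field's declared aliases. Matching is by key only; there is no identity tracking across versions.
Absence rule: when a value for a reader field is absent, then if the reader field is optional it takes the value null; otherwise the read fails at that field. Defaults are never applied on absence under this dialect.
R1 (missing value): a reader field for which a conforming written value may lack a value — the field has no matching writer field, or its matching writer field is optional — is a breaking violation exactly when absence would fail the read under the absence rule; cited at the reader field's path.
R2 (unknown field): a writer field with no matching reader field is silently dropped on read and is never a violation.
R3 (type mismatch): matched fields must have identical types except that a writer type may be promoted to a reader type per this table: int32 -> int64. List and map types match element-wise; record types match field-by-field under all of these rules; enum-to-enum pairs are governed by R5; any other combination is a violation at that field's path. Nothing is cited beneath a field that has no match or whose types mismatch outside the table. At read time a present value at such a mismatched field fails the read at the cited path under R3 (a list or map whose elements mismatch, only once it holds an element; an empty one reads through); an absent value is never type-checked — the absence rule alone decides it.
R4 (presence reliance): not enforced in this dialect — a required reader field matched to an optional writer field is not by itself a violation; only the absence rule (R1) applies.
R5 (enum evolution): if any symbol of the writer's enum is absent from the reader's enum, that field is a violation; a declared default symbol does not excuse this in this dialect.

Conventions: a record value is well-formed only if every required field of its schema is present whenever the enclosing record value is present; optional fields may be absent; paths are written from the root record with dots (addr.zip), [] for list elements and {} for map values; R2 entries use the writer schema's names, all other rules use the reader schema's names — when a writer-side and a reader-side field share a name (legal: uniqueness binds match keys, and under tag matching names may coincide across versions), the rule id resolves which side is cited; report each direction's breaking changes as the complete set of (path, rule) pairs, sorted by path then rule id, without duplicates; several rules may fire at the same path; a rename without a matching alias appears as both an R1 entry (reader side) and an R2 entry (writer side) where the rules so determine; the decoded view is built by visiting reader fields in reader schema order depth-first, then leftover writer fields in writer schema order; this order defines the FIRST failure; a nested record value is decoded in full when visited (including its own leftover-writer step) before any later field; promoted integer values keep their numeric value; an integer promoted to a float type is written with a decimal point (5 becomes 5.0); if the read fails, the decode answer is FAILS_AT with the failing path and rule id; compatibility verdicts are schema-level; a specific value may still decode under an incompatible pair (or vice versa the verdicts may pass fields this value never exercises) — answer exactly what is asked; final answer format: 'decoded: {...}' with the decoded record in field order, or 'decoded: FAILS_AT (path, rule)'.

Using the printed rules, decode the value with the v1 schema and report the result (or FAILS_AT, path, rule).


arrows below run writer -> reader for Profile
migrating the Profile value to v1:
  channel := null (absent, optional -> null)
  meta := null (absent, optional -> null)
  price := null (absent, optional -> null)
  primary := false
  factor := 0.25
  read fails at quantity under R1 (no fill)
  => FAILS_AT (quantity, R1)
the rest of the Profile diff is inert for this question:
  field street in record Audit: tag 3 changed to 37 -> inert under this dialect — no rule fires on Profile and the result does not move
  field retries in record Audit: required changed to optional -> shifts the Profile verdicts, not this decode
  enum Role (field channel in record Profile): symbol AMBER added -> shifts the Profile verdicts, not this decode

decoded: FAILS_AT (quantity, R1)


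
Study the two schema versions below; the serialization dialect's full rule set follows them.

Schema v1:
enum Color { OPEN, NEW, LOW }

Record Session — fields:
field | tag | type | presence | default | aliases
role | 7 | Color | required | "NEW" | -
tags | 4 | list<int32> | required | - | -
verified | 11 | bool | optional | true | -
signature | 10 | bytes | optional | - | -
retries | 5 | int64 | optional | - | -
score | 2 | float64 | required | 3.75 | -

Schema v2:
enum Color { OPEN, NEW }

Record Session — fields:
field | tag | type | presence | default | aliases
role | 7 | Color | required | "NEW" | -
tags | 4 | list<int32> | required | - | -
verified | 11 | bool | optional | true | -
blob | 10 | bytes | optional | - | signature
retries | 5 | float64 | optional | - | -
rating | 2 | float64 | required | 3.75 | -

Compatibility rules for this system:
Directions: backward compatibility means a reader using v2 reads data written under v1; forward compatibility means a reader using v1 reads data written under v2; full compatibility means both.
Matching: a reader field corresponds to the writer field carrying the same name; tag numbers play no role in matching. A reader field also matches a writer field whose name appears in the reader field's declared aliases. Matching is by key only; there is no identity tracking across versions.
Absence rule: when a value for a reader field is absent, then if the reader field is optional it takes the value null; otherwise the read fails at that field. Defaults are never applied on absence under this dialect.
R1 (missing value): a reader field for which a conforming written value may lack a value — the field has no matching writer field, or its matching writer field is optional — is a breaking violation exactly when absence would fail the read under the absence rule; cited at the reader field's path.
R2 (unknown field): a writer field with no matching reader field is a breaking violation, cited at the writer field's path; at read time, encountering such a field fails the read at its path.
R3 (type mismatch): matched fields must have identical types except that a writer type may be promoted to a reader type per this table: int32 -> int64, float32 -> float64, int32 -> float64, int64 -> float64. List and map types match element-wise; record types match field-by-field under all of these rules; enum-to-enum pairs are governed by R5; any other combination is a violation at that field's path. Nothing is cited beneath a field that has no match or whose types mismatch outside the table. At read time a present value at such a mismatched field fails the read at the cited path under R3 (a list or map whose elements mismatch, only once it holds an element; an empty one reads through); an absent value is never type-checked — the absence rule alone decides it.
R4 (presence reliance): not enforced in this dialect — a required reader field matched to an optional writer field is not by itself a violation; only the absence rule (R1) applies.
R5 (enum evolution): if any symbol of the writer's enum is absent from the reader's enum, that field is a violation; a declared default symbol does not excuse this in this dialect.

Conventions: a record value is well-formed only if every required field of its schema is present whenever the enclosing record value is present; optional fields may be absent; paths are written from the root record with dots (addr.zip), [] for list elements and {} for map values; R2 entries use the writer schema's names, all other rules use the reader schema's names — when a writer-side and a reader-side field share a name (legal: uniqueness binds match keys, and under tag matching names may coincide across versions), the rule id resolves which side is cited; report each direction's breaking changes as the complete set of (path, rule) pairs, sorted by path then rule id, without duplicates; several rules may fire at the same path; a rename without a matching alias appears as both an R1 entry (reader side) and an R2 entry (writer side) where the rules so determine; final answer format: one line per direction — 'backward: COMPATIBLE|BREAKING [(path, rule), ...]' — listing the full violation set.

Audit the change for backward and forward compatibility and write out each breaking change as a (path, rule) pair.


backward: BREAKING [(rating, R1), (role, R5), (score, R2)]; forward: BREAKING [(blob, R2), (rating, R2), (retries, R3), (score, R1)]

in Session below, arrows point writer -> reader
backward analysis of Session with v2 as reader and v1 as writer:
  role: Color -> Color, writer required; from role
  tags: list<int32> -> list<int32>, writer required; from tags
  verified: bool -> bool, writer optional; from verified
  blob: bytes -> bytes, writer optional; from signature
  retries: int64 -> float64, writer optional; from retries
  rating: no writer-side match
  leftover writer field: score
  R1 fires at rating
  R5 fires at role
  R2 fires at score
  => 3 violation(s): backward is BREAKING for Session
forward analysis of Session with v1 as reader and v2 as writer:
  role: Color -> Color, writer required; from role
  tags: list<int32> -> list<int32>, writer required; from tags
  verified: bool -> bool, writer optional; from verified
  signature: no writer-side match
  retries: float64 -> int64, writer optional; from retries
  score: no writer-side match
  leftover writer field: blob
  leftover writer field: rating
  R2 fires at blob
  R2 fires at rating
  R3 fires at retries
  R1 fires at score
  => 4 violation(s): forward is BREAKING for Session
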